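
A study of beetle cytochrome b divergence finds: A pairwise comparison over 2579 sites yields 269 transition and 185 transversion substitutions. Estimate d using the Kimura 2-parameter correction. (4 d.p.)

P = 269/2579 ≈ 0.104304 and Q = 185/2579 ≈ 0.071733.
Under the Kimura two-parameter model, d = −½ ln(1 − 2P − Q) − ¼ ln(1 − 2Q).
1 − 2P − Q = 0.719659, giving −½ ln(0.719659) = 0.164489.
1 − 2Q = 0.856534, giving −¼ ln(0.856534) = 0.038715.
d = 0.164489 + 0.038715 = 0.203204.

0.2032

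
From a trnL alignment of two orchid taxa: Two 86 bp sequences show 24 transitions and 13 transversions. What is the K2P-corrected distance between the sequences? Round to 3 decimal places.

0.708

P = 24/86 ≈ 0.27907 and Q = 13/86 ≈ 0.151163.
Under the Kimura two-parameter model, d = −½ ln(1 − 2P − Q) − ¼ ln(1 − 2Q).
1 − 2P − Q = 0.290697, giving −½ ln(0.290697) = 0.617737.
1 − 2Q = 0.697674, giving −¼ ln(0.697674) = 0.090001.
d = 0.617737 + 0.090001 = 0.707738.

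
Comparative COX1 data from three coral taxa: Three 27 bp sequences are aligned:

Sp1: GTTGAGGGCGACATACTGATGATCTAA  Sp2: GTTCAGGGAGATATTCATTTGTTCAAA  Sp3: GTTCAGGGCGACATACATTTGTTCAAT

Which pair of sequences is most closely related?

Sp2 and Sp3

Sp1–Sp2: 9/27 differ, p = 0.333, d = 0.441.
Sp1–Sp3: 7/27 differ, p = 0.259, d = 0.318.
Sp2–Sp3: 4/27 differ, p = 0.148, d = 0.165.
The smallest distance is between Sp2 and Sp3.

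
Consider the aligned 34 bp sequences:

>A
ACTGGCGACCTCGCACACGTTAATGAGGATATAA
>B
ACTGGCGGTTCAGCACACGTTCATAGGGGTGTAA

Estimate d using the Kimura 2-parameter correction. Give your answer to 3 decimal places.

Of 34 sites, 8 differences are transitions and 2 are transversions, so P = 8/34 ≈ 0.235294 and Q = 2/34 ≈ 0.058824.
Under the Kimura two-parameter model, d = −½ ln(1 − 2P − Q) − ¼ ln(1 − 2Q).
1 − 2P − Q = 0.470588, giving −½ ln(0.470588) = 0.376886.
1 − 2Q = 0.882352, giving −¼ ln(0.882352) = 0.031291.
d = 0.376886 + 0.031291 = 0.408177.

0.408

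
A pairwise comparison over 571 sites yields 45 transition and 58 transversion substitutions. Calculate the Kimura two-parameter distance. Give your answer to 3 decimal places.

0.207

P = 45/571 ≈ 0.078809 and Q = 58/571 ≈ 0.101576.
Under the Kimura two-parameter model, d = −½ ln(1 − 2P − Q) − ¼ ln(1 − 2Q).
1 − 2P − Q = 0.740806, giving −½ ln(0.740806) = 0.150008.
1 − 2Q = 0.796848, giving −¼ ln(0.796848) = 0.056773.
d = 0.150008 + 0.056773 = 0.206781.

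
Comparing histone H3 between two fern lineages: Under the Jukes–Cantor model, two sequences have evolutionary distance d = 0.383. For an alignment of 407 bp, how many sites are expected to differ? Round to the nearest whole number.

Invert JC69: p = (3/4)(1 − e^(−4d/3)) = 0.75 × (1 − e^(-0.510667)) = 0.75 × (1 − 0.600095) = 0.299929.
Expected differing sites = pL ≈ 0.299929 × 407 = 122.071103 ≈ 122.

122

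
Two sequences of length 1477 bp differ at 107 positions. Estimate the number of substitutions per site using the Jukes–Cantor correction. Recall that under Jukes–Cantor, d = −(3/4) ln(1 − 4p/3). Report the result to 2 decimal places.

p = 107/1477 ≈ 0.072444.
d = −(3/4) ln(1 − 4p/3) = −0.75 ln(1 − 0.096592) = −0.75 ln(0.903408)
  = −0.75 × (-0.101581) = 0.076186 substitutions/site.

0.08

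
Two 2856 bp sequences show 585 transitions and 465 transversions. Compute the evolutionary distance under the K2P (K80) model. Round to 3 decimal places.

0.523

P = 585/2856 ≈ 0.204832 and Q = 465/2856 ≈ 0.162815.
Under the Kimura two-parameter model, d = −½ ln(1 − 2P − Q) − ¼ ln(1 − 2Q).
1 − 2P − Q = 0.427521, giving −½ ln(0.427521) = 0.424876.
1 − 2Q = 0.67437, giving −¼ ln(0.67437) = 0.098494.
d = 0.424876 + 0.098494 = 0.523370.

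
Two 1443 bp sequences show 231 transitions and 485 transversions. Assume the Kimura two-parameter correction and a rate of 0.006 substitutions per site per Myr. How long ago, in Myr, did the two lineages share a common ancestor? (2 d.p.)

P = 231/1443 ≈ 0.160083 and Q = 485/1443 ≈ 0.336105.
Under the Kimura two-parameter model, d = −½ ln(1 − 2P − Q) − ¼ ln(1 − 2Q).
1 − 2P − Q = 0.343729, giving −½ ln(0.343729) = 0.533951.
1 − 2Q = 0.32779, giving −¼ ln(0.32779) = 0.278846.
d = 0.533951 + 0.278846 = 0.812797.
Under a molecular clock d = 2μt, so t = d/(2μ) = 0.812797 / (2 × 0.006) = 67.73 Myr.

67.73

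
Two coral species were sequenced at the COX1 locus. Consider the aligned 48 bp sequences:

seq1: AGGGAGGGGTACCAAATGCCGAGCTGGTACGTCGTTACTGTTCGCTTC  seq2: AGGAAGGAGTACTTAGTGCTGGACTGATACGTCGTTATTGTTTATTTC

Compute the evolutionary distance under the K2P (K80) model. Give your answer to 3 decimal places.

Of 48 sites, 12 differences are transitions and 1 are transversions, so P = 12/48 = 0.25 and Q = 1/48 ≈ 0.020833.
Under the Kimura two-parameter model, d = −½ ln(1 − 2P − Q) − ¼ ln(1 − 2Q).
1 − 2P − Q = 0.479167, giving −½ ln(0.479167) = 0.367853.
1 − 2Q = 0.958334, giving −¼ ln(0.958334) = 0.010640.
d = 0.367853 + 0.010640 = 0.378493.

0.378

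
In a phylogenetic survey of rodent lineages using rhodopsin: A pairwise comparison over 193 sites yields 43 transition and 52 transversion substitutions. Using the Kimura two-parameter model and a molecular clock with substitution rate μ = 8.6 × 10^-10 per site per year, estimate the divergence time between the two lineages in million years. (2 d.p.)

P = 43/193 ≈ 0.222798 and Q = 52/193 ≈ 0.26943.
Under the Kimura two-parameter model, d = −½ ln(1 − 2P − Q) − ¼ ln(1 − 2Q).
1 − 2P − Q = 0.284974, giving −½ ln(0.284974) = 0.627679.
1 − 2Q = 0.46114, giving −¼ ln(0.46114) = 0.193513.
d = 0.627679 + 0.193513 = 0.821192.
Under a molecular clock d = 2μt, so t = d/(2μ) = 0.821192 / (2 × 8.6 × 10^-10) = 477.44 million years.

477.44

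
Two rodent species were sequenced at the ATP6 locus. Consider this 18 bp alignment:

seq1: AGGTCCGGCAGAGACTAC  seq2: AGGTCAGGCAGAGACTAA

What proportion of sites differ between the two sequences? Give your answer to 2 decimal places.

0.11

The sequences differ at 2 of 18 positions (sites 6, 18).
p = 2/18 = 0.111111… ≈ 0.11 (to 2 d.p.).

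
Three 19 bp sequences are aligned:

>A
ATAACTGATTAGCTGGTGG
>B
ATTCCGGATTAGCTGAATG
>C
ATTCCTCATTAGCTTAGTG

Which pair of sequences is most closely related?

B and C

A–B: 6/19 differ, p = 0.316, d = 0.410.
A–C: 7/19 differ, p = 0.368, d = 0.507.
B–C: 4/19 differ, p = 0.211, d = 0.247.
The smallest distance is between B and C.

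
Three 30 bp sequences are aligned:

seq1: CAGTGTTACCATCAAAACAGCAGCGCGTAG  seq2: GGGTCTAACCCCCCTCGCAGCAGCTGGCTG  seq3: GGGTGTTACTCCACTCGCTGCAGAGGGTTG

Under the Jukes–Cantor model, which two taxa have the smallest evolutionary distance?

seq1–seq2: 14/30 differ, p = 0.467, d = 0.730.
seq1–seq3: 14/30 differ, p = 0.467, d = 0.730.
seq2–seq3: 8/30 differ, p = 0.267, d = 0.330.
The smallest distance is between seq2 and seq3.

seq2 and seq3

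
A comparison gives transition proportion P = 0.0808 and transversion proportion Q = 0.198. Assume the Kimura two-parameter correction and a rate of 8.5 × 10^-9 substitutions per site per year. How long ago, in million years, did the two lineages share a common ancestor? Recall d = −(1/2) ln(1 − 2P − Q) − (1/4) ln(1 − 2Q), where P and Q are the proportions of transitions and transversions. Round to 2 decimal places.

20.52

Under the Kimura two-parameter model, d = −½ ln(1 − 2P − Q) − ¼ ln(1 − 2Q).
1 − 2P − Q = 0.6404, giving −½ ln(0.6404) = 0.222831.
1 − 2Q = 0.604, giving −¼ ln(0.604) = 0.126045.
d = 0.222831 + 0.126045 = 0.348876.
Under a molecular clock d = 2μt, so t = d/(2μ) = 0.348876 / (2 × 8.5 × 10^-9) = 20.52 million years.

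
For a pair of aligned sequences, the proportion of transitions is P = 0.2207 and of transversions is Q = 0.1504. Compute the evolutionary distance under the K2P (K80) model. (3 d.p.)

0.537

Under the Kimura two-parameter model, d = −½ ln(1 − 2P − Q) − ¼ ln(1 − 2Q).
1 − 2P − Q = 0.4082, giving −½ ln(0.4082) = 0.447999.
1 − 2Q = 0.6992, giving −¼ ln(0.6992) = 0.089455.
d = 0.447999 + 0.089455 = 0.537454.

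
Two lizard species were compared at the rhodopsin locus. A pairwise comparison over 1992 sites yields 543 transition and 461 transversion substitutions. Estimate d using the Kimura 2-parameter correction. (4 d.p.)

P = 543/1992 ≈ 0.27259 and Q = 461/1992 ≈ 0.231426.
Under the Kimura two-parameter model, d = −½ ln(1 − 2P − Q) − ¼ ln(1 − 2Q).
1 − 2P − Q = 0.223394, giving −½ ln(0.223394) = 0.749409.
1 − 2Q = 0.537148, giving −¼ ln(0.537148) = 0.155370.
d = 0.749409 + 0.155370 = 0.904779.

0.9048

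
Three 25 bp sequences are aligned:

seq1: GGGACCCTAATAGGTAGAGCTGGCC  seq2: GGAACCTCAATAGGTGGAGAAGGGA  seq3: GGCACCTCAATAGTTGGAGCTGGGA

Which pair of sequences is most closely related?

seq2 and seq3

seq1–seq2: 8/25 differ, p = 0.320, d = 0.417.
seq1–seq3: 7/25 differ, p = 0.280, d = 0.351.
seq2–seq3: 4/25 differ, p = 0.160, d = 0.180.
The smallest distance is between seq2 and seq3.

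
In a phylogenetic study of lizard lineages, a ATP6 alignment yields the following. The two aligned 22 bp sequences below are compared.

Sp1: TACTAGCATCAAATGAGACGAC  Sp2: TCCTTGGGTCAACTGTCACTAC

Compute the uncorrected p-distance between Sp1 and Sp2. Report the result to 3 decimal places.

0.364

The sequences differ at 8 of 22 positions (sites 2, 5, 7, 8, 13, 16, 17, 20).
p = 8/22 = 0.363636… ≈ 0.364 (to 3 d.p.).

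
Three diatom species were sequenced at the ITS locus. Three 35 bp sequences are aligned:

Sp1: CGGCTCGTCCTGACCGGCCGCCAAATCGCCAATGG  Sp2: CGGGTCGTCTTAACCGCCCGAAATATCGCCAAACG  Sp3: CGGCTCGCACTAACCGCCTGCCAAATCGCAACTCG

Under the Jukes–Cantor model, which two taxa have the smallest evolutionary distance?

Sp1 and Sp3

Sp1–Sp2: 9/35 differ, p = 0.257, d = 0.315.
Sp1–Sp3: 8/35 differ, p = 0.229, d = 0.273.
Sp2–Sp3: 11/35 differ, p = 0.314, d = 0.407.
The smallest distance is between Sp1 and Sp3.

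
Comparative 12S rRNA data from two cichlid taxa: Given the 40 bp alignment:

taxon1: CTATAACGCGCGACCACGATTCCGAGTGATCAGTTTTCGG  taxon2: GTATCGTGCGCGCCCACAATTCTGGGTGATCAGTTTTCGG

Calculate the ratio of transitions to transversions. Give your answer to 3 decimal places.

Transitions are A↔G and C↔T; transversions are all other mismatches.
Transitions: 5. Transversions: 3.
R = 5/3 = 1.666666… ≈ 1.667 (to 3 d.p.).

1.667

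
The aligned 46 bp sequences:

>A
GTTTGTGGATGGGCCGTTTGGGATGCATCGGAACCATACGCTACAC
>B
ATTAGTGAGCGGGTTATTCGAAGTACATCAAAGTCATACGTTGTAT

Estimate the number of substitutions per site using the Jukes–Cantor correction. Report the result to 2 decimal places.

The sequences differ at 21 of 46 sites, so p = 21/46 ≈ 0.456522.
d = −(3/4) ln(1 − 4p/3) = −0.75 ln(1 − 0.608696) = −0.75 ln(0.391304)
  = −0.75 × (-0.938271) = 0.703703 substitutions/site.

0.70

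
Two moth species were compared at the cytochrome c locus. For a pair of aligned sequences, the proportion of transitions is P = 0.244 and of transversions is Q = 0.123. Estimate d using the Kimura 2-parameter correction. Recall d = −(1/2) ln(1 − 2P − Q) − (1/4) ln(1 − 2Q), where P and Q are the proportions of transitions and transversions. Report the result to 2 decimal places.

0.54

Under the Kimura two-parameter model, d = −½ ln(1 − 2P − Q) − ¼ ln(1 − 2Q).
1 − 2P − Q = 0.389, giving −½ ln(0.389) = 0.472088.
1 − 2Q = 0.754, giving −¼ ln(0.754) = 0.070591.
d = 0.472088 + 0.070591 = 0.542679.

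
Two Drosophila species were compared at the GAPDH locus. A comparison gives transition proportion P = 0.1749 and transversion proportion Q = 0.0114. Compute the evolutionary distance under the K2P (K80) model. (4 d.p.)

0.2298

Under the Kimura two-parameter model, d = −½ ln(1 − 2P − Q) − ¼ ln(1 − 2Q).
1 − 2P − Q = 0.6388, giving −½ ln(0.6388) = 0.224082.
1 − 2Q = 0.9772, giving −¼ ln(0.9772) = 0.005766.
d = 0.224082 + 0.005766 = 0.229848.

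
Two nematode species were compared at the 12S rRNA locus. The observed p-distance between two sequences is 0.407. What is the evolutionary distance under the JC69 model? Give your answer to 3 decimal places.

d = −(3/4) ln(1 − 4p/3) = −0.75 ln(1 − 0.542667) = −0.75 ln(0.457333)
  = −0.75 × (-0.782343) = 0.586757 substitutions/site.

0.587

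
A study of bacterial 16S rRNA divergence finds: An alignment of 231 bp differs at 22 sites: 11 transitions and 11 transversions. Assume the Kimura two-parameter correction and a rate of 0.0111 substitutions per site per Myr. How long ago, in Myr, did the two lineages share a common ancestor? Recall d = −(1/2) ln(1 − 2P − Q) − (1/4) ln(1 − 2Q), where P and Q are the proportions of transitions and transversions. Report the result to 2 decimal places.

P = 11/231 ≈ 0.047619 and Q = 11/231 ≈ 0.047619.
Under the Kimura two-parameter model, d = −½ ln(1 − 2P − Q) − ¼ ln(1 − 2Q).
1 − 2P − Q = 0.857143, giving −½ ln(0.857143) = 0.077075.
1 − 2Q = 0.904762, giving −¼ ln(0.904762) = 0.025021.
d = 0.077075 + 0.025021 = 0.102096.
Under a molecular clock d = 2μt, so t = d/(2μ) = 0.102096 / (2 × 0.0111) = 4.60 Myr.

4.60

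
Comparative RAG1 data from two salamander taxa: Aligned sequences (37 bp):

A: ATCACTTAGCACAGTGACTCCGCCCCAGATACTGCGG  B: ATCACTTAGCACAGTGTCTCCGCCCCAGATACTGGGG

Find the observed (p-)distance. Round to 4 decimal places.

0.0541

The sequences differ at 2 of 37 positions (sites 17, 35).
p = 2/37 = 0.054054… ≈ 0.0541 (to 4 d.p.).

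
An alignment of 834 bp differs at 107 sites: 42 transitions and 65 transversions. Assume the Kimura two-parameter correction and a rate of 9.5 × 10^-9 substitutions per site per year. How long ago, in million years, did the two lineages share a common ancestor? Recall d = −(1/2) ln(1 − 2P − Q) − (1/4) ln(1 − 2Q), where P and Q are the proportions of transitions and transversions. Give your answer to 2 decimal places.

P = 42/834 ≈ 0.05036 and Q = 65/834 ≈ 0.077938.
Under the Kimura two-parameter model, d = −½ ln(1 − 2P − Q) − ¼ ln(1 − 2Q).
1 − 2P − Q = 0.821342, giving −½ ln(0.821342) = 0.098408.
1 − 2Q = 0.844124, giving −¼ ln(0.844124) = 0.042364.
d = 0.098408 + 0.042364 = 0.140772.
Under a molecular clock d = 2μt, so t = d/(2μ) = 0.140772 / (2 × 9.5 × 10^-9) = 7.41 million years.

7.41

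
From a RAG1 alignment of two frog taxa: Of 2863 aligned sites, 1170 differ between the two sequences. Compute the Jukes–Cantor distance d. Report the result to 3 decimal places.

p = 1170/2863 ≈ 0.408662.
d = −(3/4) ln(1 − 4p/3) = −0.75 ln(1 − 0.544883) = −0.75 ln(0.455117)
  = −0.75 × (-0.787201) = 0.590401 substitutions/site.

0.590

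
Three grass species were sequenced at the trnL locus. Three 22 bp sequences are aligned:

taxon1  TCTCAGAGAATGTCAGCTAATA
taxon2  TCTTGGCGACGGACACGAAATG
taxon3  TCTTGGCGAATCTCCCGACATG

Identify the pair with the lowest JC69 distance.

taxon1–taxon2: 10/22 differ, p = 0.455, d = 0.699.
taxon1–taxon3: 10/22 differ, p = 0.455, d = 0.699.
taxon2–taxon3: 6/22 differ, p = 0.273, d = 0.339.
The smallest distance is between taxon2 and taxon3.

taxon2 and taxon3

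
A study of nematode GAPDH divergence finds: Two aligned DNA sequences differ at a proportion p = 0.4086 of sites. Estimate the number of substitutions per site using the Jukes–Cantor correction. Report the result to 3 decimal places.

d = −(3/4) ln(1 − 4p/3) = −0.75 ln(1 − 0.5448) = −0.75 ln(0.4552)
  = −0.75 × (-0.787018) = 0.590264 substitutions/site.

0.590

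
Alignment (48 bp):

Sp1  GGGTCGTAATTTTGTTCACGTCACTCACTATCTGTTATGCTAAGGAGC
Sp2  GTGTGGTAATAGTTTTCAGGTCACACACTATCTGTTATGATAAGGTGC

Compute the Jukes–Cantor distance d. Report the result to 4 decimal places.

0.2158

The sequences differ at 9 of 48 sites (2, 5, 11, 12, 14, 19, 25, 40, 46), so p = 9/48 = 0.1875.
d = −(3/4) ln(1 − 4p/3) = −0.75 ln(1 − 0.25) = −0.75 ln(0.75)
  = −0.75 × (-0.287682) = 0.215762 substitutions/site.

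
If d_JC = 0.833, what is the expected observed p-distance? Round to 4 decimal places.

p = (3/4)(1 − e^(−4d/3)) = 0.75 × (1 − e^(-1.110667)) = 0.75 × (1 − 0.329339) = 0.502996.

0.5030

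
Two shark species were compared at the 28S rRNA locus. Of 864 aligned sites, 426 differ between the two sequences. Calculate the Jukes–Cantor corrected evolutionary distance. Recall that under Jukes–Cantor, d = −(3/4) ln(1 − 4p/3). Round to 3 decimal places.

0.803

p = 426/864 ≈ 0.493056.
d = −(3/4) ln(1 − 4p/3) = −0.75 ln(1 − 0.657408) = −0.75 ln(0.342592)
  = −0.75 × (-1.071215) = 0.803411 substitutions/site.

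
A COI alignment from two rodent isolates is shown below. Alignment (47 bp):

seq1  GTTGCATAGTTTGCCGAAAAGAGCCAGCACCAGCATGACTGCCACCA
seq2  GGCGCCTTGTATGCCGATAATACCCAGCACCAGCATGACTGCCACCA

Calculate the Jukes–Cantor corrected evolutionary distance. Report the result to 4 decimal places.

0.1931

The sequences differ at 8 of 47 sites (2, 3, 6, 8, 11, 18, 21, 23), so p = 8/47 ≈ 0.170213.
d = −(3/4) ln(1 − 4p/3) = −0.75 ln(1 − 0.226951) = −0.75 ln(0.773049)
  = −0.75 × (-0.257413) = 0.193060 substitutions/site.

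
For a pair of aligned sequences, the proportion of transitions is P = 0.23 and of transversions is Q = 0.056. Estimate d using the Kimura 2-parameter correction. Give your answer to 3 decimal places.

0.393

Under the Kimura two-parameter model, d = −½ ln(1 − 2P − Q) − ¼ ln(1 − 2Q).
1 − 2P − Q = 0.484, giving −½ ln(0.484) = 0.362835.
1 − 2Q = 0.888, giving −¼ ln(0.888) = 0.029696.
d = 0.362835 + 0.029696 = 0.392531.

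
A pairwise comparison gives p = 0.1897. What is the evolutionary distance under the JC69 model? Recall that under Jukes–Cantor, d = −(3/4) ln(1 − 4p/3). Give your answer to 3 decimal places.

0.219

d = −(3/4) ln(1 − 4p/3) = −0.75 ln(1 − 0.252933) = −0.75 ln(0.747067)
  = −0.75 × (-0.291600) = 0.218700 substitutions/site.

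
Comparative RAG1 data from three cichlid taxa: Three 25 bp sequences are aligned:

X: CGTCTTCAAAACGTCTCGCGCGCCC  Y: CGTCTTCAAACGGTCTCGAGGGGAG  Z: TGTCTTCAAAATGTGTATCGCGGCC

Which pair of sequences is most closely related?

X and Z

X–Y: 7/25 differ, p = 0.280, d = 0.351.
X–Z: 6/25 differ, p = 0.240, d = 0.289.
Y–Z: 10/25 differ, p = 0.400, d = 0.572.
The smallest distance is between X and Z.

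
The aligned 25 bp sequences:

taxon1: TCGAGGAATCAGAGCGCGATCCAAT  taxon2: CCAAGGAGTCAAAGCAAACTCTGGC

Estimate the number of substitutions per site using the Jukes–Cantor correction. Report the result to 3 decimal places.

0.766

The sequences differ at 12 of 25 sites, so p = 12/25 = 0.48.
d = −(3/4) ln(1 − 4p/3) = −0.75 ln(1 − 0.64) = −0.75 ln(0.36)
  = −0.75 × (-1.021651) = 0.766238 substitutions/site.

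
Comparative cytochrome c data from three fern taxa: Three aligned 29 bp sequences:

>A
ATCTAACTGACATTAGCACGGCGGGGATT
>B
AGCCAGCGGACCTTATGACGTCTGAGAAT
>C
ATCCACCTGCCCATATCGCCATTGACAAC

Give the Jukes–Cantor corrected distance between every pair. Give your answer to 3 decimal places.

d(A,B) = 0.529, d(A,C) = 0.878, d(B,C) = 0.602

A–B: 11/29 sites differ → p ≈ 0.37931, d = −0.75 ln(1 − 0.505747) = 0.528531 ≈ 0.529.
A–C: 15/29 sites differ → p ≈ 0.517241, d = −0.75 ln(1 − 0.689655) = 0.877553 ≈ 0.878.
B–C: 12/29 sites differ → p ≈ 0.413793, d = −0.75 ln(1 − 0.551724) = 0.601760 ≈ 0.602.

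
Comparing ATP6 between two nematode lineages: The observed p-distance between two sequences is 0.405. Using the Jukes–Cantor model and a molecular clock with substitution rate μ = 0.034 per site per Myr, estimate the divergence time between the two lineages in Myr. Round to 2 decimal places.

8.56

d = −(3/4) ln(1 − 4p/3) = −0.75 ln(1 − 0.54) = −0.75 ln(0.46)
  = −0.75 × (-0.776529) = 0.582397 substitutions/site.
Under a molecular clock d = 2μt, so t = d/(2μ) = 0.582397 / (2 × 0.034) = 8.56 Myr.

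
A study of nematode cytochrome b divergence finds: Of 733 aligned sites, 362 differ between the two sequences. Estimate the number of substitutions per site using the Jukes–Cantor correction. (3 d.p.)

p = 362/733 ≈ 0.493861.
d = −(3/4) ln(1 − 4p/3) = −0.75 ln(1 − 0.658481) = −0.75 ln(0.341519)
  = −0.75 × (-1.074352) = 0.805764 substitutions/site.

0.806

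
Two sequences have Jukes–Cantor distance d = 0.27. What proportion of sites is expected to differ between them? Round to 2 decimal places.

p = (3/4)(1 − e^(−4d/3)) = 0.75 × (1 − e^(-0.36)) = 0.75 × (1 − 0.697676) = 0.226743.

0.23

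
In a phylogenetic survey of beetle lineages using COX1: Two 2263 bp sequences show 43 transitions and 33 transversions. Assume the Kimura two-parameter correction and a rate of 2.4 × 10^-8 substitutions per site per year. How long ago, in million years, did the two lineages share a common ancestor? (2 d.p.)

P = 43/2263 ≈ 0.019001 and Q = 33/2263 ≈ 0.014582.
Under the Kimura two-parameter model, d = −½ ln(1 − 2P − Q) − ¼ ln(1 − 2Q).
1 − 2P − Q = 0.947416, giving −½ ln(0.947416) = 0.027009.
1 − 2Q = 0.970836, giving −¼ ln(0.970836) = 0.007399.
d = 0.027009 + 0.007399 = 0.034408.
Under a molecular clock d = 2μt, so t = d/(2μ) = 0.034408 / (2 × 2.4 × 10^-8) = 0.72 million years.

0.72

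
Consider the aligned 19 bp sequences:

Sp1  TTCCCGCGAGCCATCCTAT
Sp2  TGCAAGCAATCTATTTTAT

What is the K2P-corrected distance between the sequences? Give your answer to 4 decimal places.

0.6359

Of 19 sites, 4 differences are transitions and 4 are transversions, so P = 4/19 ≈ 0.210526 and Q = 4/19 ≈ 0.210526.
Under the Kimura two-parameter model, d = −½ ln(1 − 2P − Q) − ¼ ln(1 − 2Q).
1 − 2P − Q = 0.368422, giving −½ ln(0.368422) = 0.499263.
1 − 2Q = 0.578948, giving −¼ ln(0.578948) = 0.136636.
d = 0.499263 + 0.136636 = 0.635899.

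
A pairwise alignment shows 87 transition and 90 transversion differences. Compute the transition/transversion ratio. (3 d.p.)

R = 87/90 = 0.966666… ≈ 0.967 (to 3 d.p.).

0.967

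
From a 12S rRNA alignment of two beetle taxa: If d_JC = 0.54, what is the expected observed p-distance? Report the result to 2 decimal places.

p = (3/4)(1 − e^(−4d/3)) = 0.75 × (1 − e^(-0.72)) = 0.75 × (1 − 0.486752) = 0.384936.

0.38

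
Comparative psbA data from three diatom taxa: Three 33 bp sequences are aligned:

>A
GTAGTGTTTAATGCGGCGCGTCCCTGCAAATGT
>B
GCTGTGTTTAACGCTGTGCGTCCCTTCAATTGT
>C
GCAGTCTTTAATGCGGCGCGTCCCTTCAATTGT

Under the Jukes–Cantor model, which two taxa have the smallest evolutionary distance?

A–B: 7/33 differ, p = 0.212, d = 0.249.
A–C: 4/33 differ, p = 0.121, d = 0.132.
B–C: 5/33 differ, p = 0.152, d = 0.169.
The smallest distance is between A and C.

A and C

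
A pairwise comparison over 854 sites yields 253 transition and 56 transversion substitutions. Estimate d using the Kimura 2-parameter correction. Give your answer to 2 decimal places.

0.57

P = 253/854 ≈ 0.296253 and Q = 56/854 ≈ 0.065574.
Under the Kimura two-parameter model, d = −½ ln(1 − 2P − Q) − ¼ ln(1 − 2Q).
1 − 2P − Q = 0.34192, giving −½ ln(0.34192) = 0.536589.
1 − 2Q = 0.868852, giving −¼ ln(0.868852) = 0.035146.
d = 0.536589 + 0.035146 = 0.571735.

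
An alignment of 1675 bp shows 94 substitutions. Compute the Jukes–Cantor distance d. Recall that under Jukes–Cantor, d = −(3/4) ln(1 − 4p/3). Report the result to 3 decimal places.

p = 94/1675 ≈ 0.056119.
d = −(3/4) ln(1 − 4p/3) = −0.75 ln(1 − 0.074825) = −0.75 ln(0.925175)
  = −0.75 × (-0.077772) = 0.058329 substitutions/site.

0.058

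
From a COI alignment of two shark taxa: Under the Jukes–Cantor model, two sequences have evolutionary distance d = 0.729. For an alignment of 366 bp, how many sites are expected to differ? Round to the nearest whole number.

Invert JC69: p = (3/4)(1 − e^(−4d/3)) = 0.75 × (1 − e^(-0.972)) = 0.75 × (1 − 0.378326) = 0.466256.
Expected differing sites = pL ≈ 0.466256 × 366 = 170.649696 ≈ 171.

171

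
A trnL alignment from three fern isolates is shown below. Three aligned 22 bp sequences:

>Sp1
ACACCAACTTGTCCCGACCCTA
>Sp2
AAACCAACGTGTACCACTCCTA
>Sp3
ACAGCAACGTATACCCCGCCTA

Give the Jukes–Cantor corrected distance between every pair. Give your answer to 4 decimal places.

Sp1–Sp2: 6/22 sites differ → p ≈ 0.272727, d = −0.75 ln(1 − 0.363636) = 0.338988 ≈ 0.3390.
Sp1–Sp3: 7/22 sites differ → p ≈ 0.318182, d = −0.75 ln(1 − 0.424243) = 0.414052 ≈ 0.4141.
Sp2–Sp3: 5/22 sites differ → p ≈ 0.227273, d = −0.75 ln(1 − 0.303031) = 0.270761 ≈ 0.2708.

d(Sp1,Sp2) = 0.3390, d(Sp1,Sp3) = 0.4141, d(Sp2,Sp3) = 0.2708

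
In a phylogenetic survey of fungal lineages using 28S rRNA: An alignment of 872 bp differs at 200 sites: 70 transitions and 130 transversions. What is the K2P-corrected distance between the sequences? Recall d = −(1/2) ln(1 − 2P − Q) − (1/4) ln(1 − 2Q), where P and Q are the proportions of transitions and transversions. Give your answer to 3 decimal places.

P = 70/872 ≈ 0.080275 and Q = 130/872 ≈ 0.149083.
Under the Kimura two-parameter model, d = −½ ln(1 − 2P − Q) − ¼ ln(1 − 2Q).
1 − 2P − Q = 0.690367, giving −½ ln(0.690367) = 0.185266.
1 − 2Q = 0.701834, giving −¼ ln(0.701834) = 0.088515.
d = 0.185266 + 0.088515 = 0.273781.

0.274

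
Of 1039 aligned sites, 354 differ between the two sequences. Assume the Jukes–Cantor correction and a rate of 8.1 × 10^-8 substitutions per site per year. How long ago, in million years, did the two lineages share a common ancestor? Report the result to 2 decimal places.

2.80

p = 354/1039 ≈ 0.340712.
d = −(3/4) ln(1 − 4p/3) = −0.75 ln(1 − 0.454283) = −0.75 ln(0.545717)
  = −0.75 × (-0.605655) = 0.454241 substitutions/site.
Under a molecular clock d = 2μt, so t = d/(2μ) = 0.454241 / (2 × 8.1 × 10^-8) = 2.80 million years.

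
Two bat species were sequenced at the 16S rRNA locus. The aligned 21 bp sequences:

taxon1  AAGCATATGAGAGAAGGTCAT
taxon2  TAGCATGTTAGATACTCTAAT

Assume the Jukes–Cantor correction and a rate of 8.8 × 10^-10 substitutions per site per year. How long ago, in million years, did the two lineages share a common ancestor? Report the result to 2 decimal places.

The sequences differ at 8 of 21 sites (1, 7, 9, 13, 15, 16, 17, 19), so p = 8/21 ≈ 0.380952.
d = −(3/4) ln(1 − 4p/3) = −0.75 ln(1 − 0.507936) = −0.75 ln(0.492064)
  = −0.75 × (-0.709146) = 0.531860 substitutions/site.
Under a molecular clock d = 2μt, so t = d/(2μ) = 0.531860 / (2 × 8.8 × 10^-10) = 302.19 million years.

302.19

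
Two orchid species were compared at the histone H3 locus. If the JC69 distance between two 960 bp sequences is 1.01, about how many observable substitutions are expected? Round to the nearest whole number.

Invert JC69: p = (3/4)(1 − e^(−4d/3)) = 0.75 × (1 − e^(-1.346667)) = 0.75 × (1 − 0.260106) = 0.554921.
Expected differing sites = pL ≈ 0.554921 × 960 = 532.72416 ≈ 533.

533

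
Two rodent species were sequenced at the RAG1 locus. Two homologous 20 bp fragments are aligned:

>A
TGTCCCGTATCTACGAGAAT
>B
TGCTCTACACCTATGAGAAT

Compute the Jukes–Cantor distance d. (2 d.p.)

The sequences differ at 7 of 20 sites (3, 4, 6, 7, 8, 10, 14), so p = 7/20 = 0.35.
d = −(3/4) ln(1 − 4p/3) = −0.75 ln(1 − 0.466667) = −0.75 ln(0.533333)
  = −0.75 × (-0.628609) = 0.471457 substitutions/site.

0.47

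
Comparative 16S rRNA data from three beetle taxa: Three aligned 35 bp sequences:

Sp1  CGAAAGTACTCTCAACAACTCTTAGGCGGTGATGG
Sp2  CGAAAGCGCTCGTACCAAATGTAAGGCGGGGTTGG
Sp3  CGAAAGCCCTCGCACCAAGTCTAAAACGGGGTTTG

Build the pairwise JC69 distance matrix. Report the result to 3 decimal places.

Sp1–Sp2: 10/35 sites differ → p ≈ 0.285714, d = −0.75 ln(1 − 0.380952) = 0.359679 ≈ 0.360.
Sp1–Sp3: 11/35 sites differ → p ≈ 0.314286, d = −0.75 ln(1 − 0.419048) = 0.407315 ≈ 0.407.
Sp2–Sp3: 7/35 sites differ → p = 0.2, d = −0.75 ln(1 − 0.266667) = 0.232617 ≈ 0.233.

d(Sp1,Sp2) = 0.360, d(Sp1,Sp3) = 0.407, d(Sp2,Sp3) = 0.233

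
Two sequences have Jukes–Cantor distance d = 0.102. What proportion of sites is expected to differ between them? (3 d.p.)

p = (3/4)(1 − e^(−4d/3)) = 0.75 × (1 − e^(-0.136)) = 0.75 × (1 − 0.872843) = 0.095368.

0.095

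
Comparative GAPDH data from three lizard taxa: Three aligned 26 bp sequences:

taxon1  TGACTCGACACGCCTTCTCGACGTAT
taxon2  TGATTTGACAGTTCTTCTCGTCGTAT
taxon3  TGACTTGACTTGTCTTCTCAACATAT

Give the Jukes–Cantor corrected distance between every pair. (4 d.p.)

d(taxon1,taxon2) = 0.2758, d(taxon1,taxon3) = 0.2758, d(taxon2,taxon3) = 0.3335

taxon1–taxon2: 6/26 sites differ → p ≈ 0.230769, d = −0.75 ln(1 − 0.307692) = 0.275793 ≈ 0.2758.
taxon1–taxon3: 6/26 sites differ → p ≈ 0.230769, d = −0.75 ln(1 − 0.307692) = 0.275793 ≈ 0.2758.
taxon2–taxon3: 7/26 sites differ → p ≈ 0.269231, d = −0.75 ln(1 − 0.358975) = 0.333515 ≈ 0.3335.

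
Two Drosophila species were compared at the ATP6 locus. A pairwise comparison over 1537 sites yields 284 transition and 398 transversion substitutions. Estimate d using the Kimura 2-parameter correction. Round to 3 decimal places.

P = 284/1537 ≈ 0.184776 and Q = 398/1537 ≈ 0.258946.
Under the Kimura two-parameter model, d = −½ ln(1 − 2P − Q) − ¼ ln(1 − 2Q).
1 − 2P − Q = 0.371502, giving −½ ln(0.371502) = 0.495101.
1 − 2Q = 0.482108, giving −¼ ln(0.482108) = 0.182397.
d = 0.495101 + 0.182397 = 0.677498.

0.677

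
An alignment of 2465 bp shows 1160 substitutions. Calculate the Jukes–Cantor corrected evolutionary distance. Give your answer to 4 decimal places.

0.7405

p = 1160/2465 ≈ 0.470588.
d = −(3/4) ln(1 − 4p/3) = −0.75 ln(1 − 0.627451) = −0.75 ln(0.372549)
  = −0.75 × (-0.987387) = 0.740540 substitutions/site.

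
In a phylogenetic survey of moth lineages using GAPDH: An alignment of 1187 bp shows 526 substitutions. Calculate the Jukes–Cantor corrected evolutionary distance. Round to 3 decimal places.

0.670

p = 526/1187 ≈ 0.443134.
d = −(3/4) ln(1 − 4p/3) = −0.75 ln(1 − 0.590845) = −0.75 ln(0.409155)
  = −0.75 × (-0.893661) = 0.670246 substitutions/site.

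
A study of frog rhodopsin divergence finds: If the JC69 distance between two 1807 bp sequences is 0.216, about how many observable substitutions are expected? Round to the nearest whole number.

Invert JC69: p = (3/4)(1 − e^(−4d/3)) = 0.75 × (1 − e^(-0.288)) = 0.75 × (1 − 0.749762) = 0.187679.
Expected differing sites = pL ≈ 0.187679 × 1807 = 339.135953 ≈ 339.

339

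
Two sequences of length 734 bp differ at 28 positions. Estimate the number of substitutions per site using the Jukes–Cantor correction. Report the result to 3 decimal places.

0.039

p = 28/734 ≈ 0.038147.
d = −(3/4) ln(1 − 4p/3) = −0.75 ln(1 − 0.050863) = −0.75 ln(0.949137)
  = −0.75 × (-0.052202) = 0.039152 substitutions/site.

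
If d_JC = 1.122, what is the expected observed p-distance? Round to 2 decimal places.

p = (3/4)(1 − e^(−4d/3)) = 0.75 × (1 − e^(-1.496)) = 0.75 × (1 − 0.224024) = 0.581982.

0.58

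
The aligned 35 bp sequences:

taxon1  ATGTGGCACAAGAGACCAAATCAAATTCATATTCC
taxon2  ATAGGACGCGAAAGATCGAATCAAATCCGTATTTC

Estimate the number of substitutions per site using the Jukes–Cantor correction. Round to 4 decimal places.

0.4073

The sequences differ at 11 of 35 sites, so p = 11/35 ≈ 0.314286.
d = −(3/4) ln(1 − 4p/3) = −0.75 ln(1 − 0.419048) = −0.75 ln(0.580952)
  = −0.75 × (-0.543087) = 0.407315 substitutions/site.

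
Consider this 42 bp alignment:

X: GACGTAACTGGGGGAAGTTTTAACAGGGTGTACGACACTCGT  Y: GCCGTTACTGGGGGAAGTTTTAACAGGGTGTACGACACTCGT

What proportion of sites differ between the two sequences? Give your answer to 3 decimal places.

The sequences differ at 2 of 42 positions (sites 2, 6).
p = 2/42 = 0.047619… ≈ 0.048 (to 3 d.p.).

0.048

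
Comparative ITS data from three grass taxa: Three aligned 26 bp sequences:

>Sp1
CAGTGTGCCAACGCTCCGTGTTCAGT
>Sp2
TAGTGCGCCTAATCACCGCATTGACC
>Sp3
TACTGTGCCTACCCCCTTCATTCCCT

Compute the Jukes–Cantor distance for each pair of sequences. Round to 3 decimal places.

Sp1–Sp2: 11/26 sites differ → p ≈ 0.423077, d = −0.75 ln(1 − 0.564103) = 0.622762 ≈ 0.623.
Sp1–Sp3: 11/26 sites differ → p ≈ 0.423077, d = −0.75 ln(1 − 0.564103) = 0.622762 ≈ 0.623.
Sp2–Sp3: 10/26 sites differ → p ≈ 0.384615, d = −0.75 ln(1 − 0.51282) = 0.539341 ≈ 0.539.

d(Sp1,Sp2) = 0.623, d(Sp1,Sp3) = 0.623, d(Sp2,Sp3) = 0.539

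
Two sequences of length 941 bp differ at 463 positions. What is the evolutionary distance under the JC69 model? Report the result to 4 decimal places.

0.8004

p = 463/941 ≈ 0.49203.
d = −(3/4) ln(1 − 4p/3) = −0.75 ln(1 − 0.65604) = −0.75 ln(0.34396)
  = −0.75 × (-1.067230) = 0.800423 substitutions/site.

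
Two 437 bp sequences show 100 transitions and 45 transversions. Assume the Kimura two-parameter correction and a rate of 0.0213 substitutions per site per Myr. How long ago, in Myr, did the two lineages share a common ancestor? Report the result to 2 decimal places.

11.01

P = 100/437 ≈ 0.228833 and Q = 45/437 ≈ 0.102975.
Under the Kimura two-parameter model, d = −½ ln(1 − 2P − Q) − ¼ ln(1 − 2Q).
1 − 2P − Q = 0.439359, giving −½ ln(0.439359) = 0.411219.
1 − 2Q = 0.79405, giving −¼ ln(0.79405) = 0.057652.
d = 0.411219 + 0.057652 = 0.468871.
Under a molecular clock d = 2μt, so t = d/(2μ) = 0.468871 / (2 × 0.0213) = 11.01 Myr.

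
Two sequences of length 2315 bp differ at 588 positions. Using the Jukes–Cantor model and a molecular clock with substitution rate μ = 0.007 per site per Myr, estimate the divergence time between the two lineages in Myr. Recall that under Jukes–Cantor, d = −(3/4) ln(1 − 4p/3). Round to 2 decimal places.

p = 588/2315 ≈ 0.253996.
d = −(3/4) ln(1 − 4p/3) = −0.75 ln(1 − 0.338661) = −0.75 ln(0.661339)
  = −0.75 × (-0.413489) = 0.310117 substitutions/site.
Under a molecular clock d = 2μt, so t = d/(2μ) = 0.310117 / (2 × 0.007) = 22.15 Myr.

22.15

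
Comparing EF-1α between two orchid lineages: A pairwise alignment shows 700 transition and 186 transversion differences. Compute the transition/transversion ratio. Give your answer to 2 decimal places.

3.76

R = 700/186 = 3.763440… ≈ 3.76 (to 2 d.p.).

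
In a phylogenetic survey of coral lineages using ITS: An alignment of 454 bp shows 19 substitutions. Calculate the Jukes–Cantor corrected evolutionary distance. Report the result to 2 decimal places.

0.04

p = 19/454 ≈ 0.04185.
d = −(3/4) ln(1 − 4p/3) = −0.75 ln(1 − 0.0558) = −0.75 ln(0.9442)
  = −0.75 × (-0.057417) = 0.043063 substitutions/site.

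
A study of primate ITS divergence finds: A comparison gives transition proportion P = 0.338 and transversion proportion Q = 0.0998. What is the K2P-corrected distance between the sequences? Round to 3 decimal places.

0.803

Under the Kimura two-parameter model, d = −½ ln(1 − 2P − Q) − ¼ ln(1 − 2Q).
1 − 2P − Q = 0.2242, giving −½ ln(0.2242) = 0.747608.
1 − 2Q = 0.8004, giving −¼ ln(0.8004) = 0.055661.
d = 0.747608 + 0.055661 = 0.803269.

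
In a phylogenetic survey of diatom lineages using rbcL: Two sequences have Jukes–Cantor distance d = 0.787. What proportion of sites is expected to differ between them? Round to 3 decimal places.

0.487

p = (3/4)(1 − e^(−4d/3)) = 0.75 × (1 − e^(-1.049333)) = 0.75 × (1 − 0.350171) = 0.487372.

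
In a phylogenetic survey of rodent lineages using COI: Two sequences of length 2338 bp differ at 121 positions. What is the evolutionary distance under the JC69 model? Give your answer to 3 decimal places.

0.054

p = 121/2338 ≈ 0.051754.
d = −(3/4) ln(1 − 4p/3) = −0.75 ln(1 − 0.069005) = −0.75 ln(0.930995)
  = −0.75 × (-0.071501) = 0.053626 substitutions/site.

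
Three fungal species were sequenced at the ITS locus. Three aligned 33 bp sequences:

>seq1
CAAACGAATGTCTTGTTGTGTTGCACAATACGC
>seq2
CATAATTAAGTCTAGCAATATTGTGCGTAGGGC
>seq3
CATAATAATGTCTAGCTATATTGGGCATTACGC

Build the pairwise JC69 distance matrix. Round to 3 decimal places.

seq1–seq2: 17/33 sites differ → p ≈ 0.515152, d = −0.75 ln(1 − 0.686869) = 0.870850 ≈ 0.871.
seq1–seq3: 10/33 sites differ → p ≈ 0.30303, d = −0.75 ln(1 − 0.40404) = 0.388186 ≈ 0.388.
seq2–seq3: 8/33 sites differ → p ≈ 0.242424, d = −0.75 ln(1 − 0.323232) = 0.292820 ≈ 0.293.

d(seq1,seq2) = 0.871, d(seq1,seq3) = 0.388, d(seq2,seq3) = 0.293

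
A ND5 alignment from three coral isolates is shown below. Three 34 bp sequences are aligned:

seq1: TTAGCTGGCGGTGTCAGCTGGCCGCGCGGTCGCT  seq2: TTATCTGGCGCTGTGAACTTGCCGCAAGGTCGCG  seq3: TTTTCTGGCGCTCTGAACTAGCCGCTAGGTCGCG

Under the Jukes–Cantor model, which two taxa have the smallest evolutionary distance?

seq2 and seq3

seq1–seq2: 8/34 differ, p = 0.235, d = 0.282.
seq1–seq3: 10/34 differ, p = 0.294, d = 0.373.
seq2–seq3: 4/34 differ, p = 0.118, d = 0.128.
The smallest distance is between seq2 and seq3.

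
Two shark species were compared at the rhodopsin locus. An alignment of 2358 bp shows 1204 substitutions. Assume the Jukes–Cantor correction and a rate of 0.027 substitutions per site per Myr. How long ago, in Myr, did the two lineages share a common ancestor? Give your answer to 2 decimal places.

p = 1204/2358 ≈ 0.510602.
d = −(3/4) ln(1 − 4p/3) = −0.75 ln(1 − 0.680803) = −0.75 ln(0.319197)
  = −0.75 × (-1.141947) = 0.856460 substitutions/site.
Under a molecular clock d = 2μt, so t = d/(2μ) = 0.856460 / (2 × 0.027) = 15.86 Myr.

15.86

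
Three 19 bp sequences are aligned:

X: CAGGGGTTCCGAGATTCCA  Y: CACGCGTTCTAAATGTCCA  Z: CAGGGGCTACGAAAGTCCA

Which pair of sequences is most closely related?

X and Z

X–Y: 7/19 differ, p = 0.368, d = 0.507.
X–Z: 4/19 differ, p = 0.211, d = 0.247.
Y–Z: 7/19 differ, p = 0.368, d = 0.507.
The smallest distance is between X and Z.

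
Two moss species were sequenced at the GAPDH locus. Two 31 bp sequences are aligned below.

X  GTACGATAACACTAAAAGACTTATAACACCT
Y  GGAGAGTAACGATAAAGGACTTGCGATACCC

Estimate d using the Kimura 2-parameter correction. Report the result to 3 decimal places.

0.619

Of 31 sites, 9 differences are transitions and 3 are transversions, so P = 9/31 ≈ 0.290323 and Q = 3/31 ≈ 0.096774.
Under the Kimura two-parameter model, d = −½ ln(1 − 2P − Q) − ¼ ln(1 − 2Q).
1 − 2P − Q = 0.32258, giving −½ ln(0.32258) = 0.565702.
1 − 2Q = 0.806452, giving −¼ ln(0.806452) = 0.053778.
d = 0.565702 + 0.053778 = 0.619480.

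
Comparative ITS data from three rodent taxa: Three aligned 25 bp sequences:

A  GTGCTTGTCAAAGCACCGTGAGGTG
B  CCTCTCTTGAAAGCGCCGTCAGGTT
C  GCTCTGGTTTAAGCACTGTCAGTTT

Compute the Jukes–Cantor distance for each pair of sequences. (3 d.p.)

d(A,B) = 0.490, d(A,C) = 0.490, d(B,C) = 0.417

A–B: 9/25 sites differ → p = 0.36, d = −0.75 ln(1 − 0.48) = 0.490445 ≈ 0.490.
A–C: 9/25 sites differ → p = 0.36, d = −0.75 ln(1 − 0.48) = 0.490445 ≈ 0.490.
B–C: 8/25 sites differ → p = 0.32, d = −0.75 ln(1 − 0.426667) = 0.417216 ≈ 0.417.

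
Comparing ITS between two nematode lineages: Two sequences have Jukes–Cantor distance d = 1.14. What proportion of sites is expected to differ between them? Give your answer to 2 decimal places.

p = (3/4)(1 − e^(−4d/3)) = 0.75 × (1 − e^(-1.52)) = 0.75 × (1 − 0.218712) = 0.585966.

0.59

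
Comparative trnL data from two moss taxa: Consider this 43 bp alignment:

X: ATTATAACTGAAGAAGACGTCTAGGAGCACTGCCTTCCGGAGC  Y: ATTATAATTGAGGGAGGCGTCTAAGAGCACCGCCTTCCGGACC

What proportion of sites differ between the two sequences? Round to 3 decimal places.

The sequences differ at 7 of 43 positions (sites 8, 12, 14, 17, 24, 31, 42).
p = 7/43 = 0.162790… ≈ 0.163 (to 3 d.p.).

0.163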